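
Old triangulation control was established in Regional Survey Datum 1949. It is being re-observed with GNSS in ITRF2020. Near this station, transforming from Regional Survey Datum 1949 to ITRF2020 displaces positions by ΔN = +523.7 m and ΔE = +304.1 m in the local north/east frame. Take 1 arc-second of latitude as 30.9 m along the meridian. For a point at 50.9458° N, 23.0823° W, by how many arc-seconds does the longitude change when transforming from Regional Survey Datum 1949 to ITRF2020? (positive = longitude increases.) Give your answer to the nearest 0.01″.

At latitude 50.9458°, cos φ = 0.630055.
1″ of longitude at this latitude = 30.90 × cos φ = 19.4687 m, so Δλ = 304.1 / 19.4687 = 15.620″.

Δλ = 15.62″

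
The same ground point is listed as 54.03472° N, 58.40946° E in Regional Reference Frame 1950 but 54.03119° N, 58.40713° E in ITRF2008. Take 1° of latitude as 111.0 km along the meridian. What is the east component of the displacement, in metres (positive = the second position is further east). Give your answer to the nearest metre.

Δφ = 54.03119° − 54.03472° = -0.00353°; Δλ = 58.40713° − 58.40946° = -0.00233°.
ΔN = Δφ × 111000 = -391.8 m; ΔE = Δλ × 111000 × cos(54.03472°) = -0.00233 × 111000 × 0.587295 = -151.9 m.

ΔE = -152 m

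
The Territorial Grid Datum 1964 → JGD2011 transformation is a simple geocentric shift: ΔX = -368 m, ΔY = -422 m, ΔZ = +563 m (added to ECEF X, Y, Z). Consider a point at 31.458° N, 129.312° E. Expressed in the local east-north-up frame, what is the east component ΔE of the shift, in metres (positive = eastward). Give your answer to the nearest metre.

ΔE = 552 m

At φ = 31.458°, λ = 129.312°: sin φ = 0.521873, cos φ = 0.853023, sin λ = 0.773708, cos λ = -0.633543.
ΔE = −sin λ·ΔX + cos λ·ΔY = −(0.773708)·(-368) + (-0.633543)·(-422) = 552.08 m.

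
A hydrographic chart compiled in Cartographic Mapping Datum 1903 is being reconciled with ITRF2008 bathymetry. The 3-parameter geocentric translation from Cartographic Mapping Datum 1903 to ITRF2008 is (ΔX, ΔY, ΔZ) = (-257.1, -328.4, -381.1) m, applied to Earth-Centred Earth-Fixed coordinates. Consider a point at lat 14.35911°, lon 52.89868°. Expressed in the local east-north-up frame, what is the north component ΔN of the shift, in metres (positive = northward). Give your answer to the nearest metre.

The local north axis is (−sin φ cos λ, −sin φ sin λ, cos φ), giving ΔN = 38.462 + 64.956 − 369.195 = -265.78 m.

ΔN = -266 m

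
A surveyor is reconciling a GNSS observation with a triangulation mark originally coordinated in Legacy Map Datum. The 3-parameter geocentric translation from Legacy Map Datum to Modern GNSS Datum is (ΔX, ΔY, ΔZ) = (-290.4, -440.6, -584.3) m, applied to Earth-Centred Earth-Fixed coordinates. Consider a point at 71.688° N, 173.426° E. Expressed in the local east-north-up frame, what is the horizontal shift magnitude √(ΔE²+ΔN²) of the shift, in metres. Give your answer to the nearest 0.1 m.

The local east axis at (φ, λ) is (−sin λ, cos λ, 0), so ΔE = −sin(173.426°)·(-290.4) + cos(173.426°)·(-440.6) = 470.95 m.
The local north axis is (−sin φ cos λ, −sin φ sin λ, cos φ), giving ΔN = -273.881 + 47.888 − 183.582 = -409.58 m.
Horizontal magnitude = √(ΔE² + ΔN²) = √(470.95² + (-409.58)²) = 624.14 m.

624.1 m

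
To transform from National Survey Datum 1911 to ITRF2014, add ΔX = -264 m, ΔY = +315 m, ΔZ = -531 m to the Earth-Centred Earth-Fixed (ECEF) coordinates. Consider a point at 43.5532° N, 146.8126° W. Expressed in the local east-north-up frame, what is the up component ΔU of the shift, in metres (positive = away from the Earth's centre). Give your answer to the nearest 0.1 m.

ΔU = -330.7 m

At φ = 43.5532°, λ = -146.8126°: sin φ = 0.689028, cos φ = 0.724735, sin λ = -0.547379, cos λ = -0.836885.
ΔU = cos φ cos λ·ΔX + cos φ sin λ·ΔY + sin φ·ΔZ = (0.724735)(-0.836885)(-264) + (0.724735)(-0.547379)(315) + (0.689028)(-531) = -330.71 m.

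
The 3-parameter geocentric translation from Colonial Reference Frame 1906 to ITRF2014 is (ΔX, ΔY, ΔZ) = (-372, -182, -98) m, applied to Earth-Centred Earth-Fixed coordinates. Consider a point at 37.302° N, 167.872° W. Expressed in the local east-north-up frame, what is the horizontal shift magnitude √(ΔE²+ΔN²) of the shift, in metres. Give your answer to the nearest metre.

The local east axis at (φ, λ) is (−sin λ, cos λ, 0), so ΔE = −sin(-167.872°)·(-372) + cos(-167.872°)·(-182) = 99.78 m.
The local north axis is (−sin φ cos λ, −sin φ sin λ, cos φ), giving ΔN = -220.406 − 23.173 − 77.954 = -321.53 m.
Horizontal magnitude = √(ΔE² + ΔN²) = √(99.78² + (-321.53)²) = 336.66 m.

337 m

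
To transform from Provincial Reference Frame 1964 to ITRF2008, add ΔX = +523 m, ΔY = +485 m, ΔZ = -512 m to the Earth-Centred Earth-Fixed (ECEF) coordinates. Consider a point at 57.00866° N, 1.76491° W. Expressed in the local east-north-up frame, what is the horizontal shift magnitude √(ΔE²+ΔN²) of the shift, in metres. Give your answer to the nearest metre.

865 m

The local east axis at (φ, λ) is (−sin λ, cos λ, 0), so ΔE = −sin(-1.76491°)·523 + cos(-1.76491°)·485 = 500.88 m.
The local north axis is (−sin φ cos λ, −sin φ sin λ, cos φ), giving ΔN = -438.460 + 12.529 − 278.790 = -704.72 m.
Horizontal magnitude = √(ΔE² + ΔN²) = √(500.88² + (-704.72)²) = 864.59 m.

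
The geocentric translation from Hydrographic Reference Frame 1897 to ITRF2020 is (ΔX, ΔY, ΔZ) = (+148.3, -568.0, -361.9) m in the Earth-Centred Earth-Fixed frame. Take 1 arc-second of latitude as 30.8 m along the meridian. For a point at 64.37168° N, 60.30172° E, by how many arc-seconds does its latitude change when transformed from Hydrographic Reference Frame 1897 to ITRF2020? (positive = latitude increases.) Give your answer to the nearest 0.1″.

Δφ = 7.2″

sin φ = 0.901619, cos φ = 0.432531, sin λ = 0.868646, cos λ = 0.495433.
North component: ΔN = −sin φ cos λ·ΔX − sin φ sin λ·ΔY + cos φ·ΔZ = −(0.901619)(0.495433)(148.3) − (0.901619)(0.868646)(-568.0) + (0.432531)(-361.9) = 222.07 m.
1° of latitude spans 3600 × 30.80 = 110880 m, so Δφ = 222.07 / 110880 × 3600 = 7.210″.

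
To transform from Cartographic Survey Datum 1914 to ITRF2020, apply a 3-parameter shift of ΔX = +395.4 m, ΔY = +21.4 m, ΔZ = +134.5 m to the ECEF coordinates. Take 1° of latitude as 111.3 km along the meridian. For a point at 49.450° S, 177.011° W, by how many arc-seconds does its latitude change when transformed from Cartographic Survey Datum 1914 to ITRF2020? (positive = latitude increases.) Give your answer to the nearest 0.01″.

Δφ = -6.90″

sin φ = -0.759839, cos φ = 0.650111, sin λ = -0.052144, cos λ = -0.998640.
North component: ΔN = −sin φ cos λ·ΔX − sin φ sin λ·ΔY + cos φ·ΔZ = −(-0.759839)(-0.998640)(395.4) − (-0.759839)(-0.052144)(21.4) + (0.650111)(134.5) = -213.44 m.
1° of latitude spans 111300 m, so Δφ = -213.44 / 111300 × 3600 = -6.904″.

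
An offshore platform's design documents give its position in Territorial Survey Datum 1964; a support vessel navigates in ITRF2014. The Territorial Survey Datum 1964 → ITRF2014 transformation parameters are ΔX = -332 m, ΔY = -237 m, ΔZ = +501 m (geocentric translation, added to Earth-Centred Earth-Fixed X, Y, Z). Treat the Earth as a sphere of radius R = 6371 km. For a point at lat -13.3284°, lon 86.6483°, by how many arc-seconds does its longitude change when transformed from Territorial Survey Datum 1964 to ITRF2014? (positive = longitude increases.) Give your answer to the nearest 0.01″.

sin φ = -0.230532, cos φ = 0.973065, sin λ = 0.998289, cos λ = 0.058465.
East component: ΔE = −sin λ·ΔX + cos λ·ΔY = −(0.998289)(-332) + (0.058465)(-237) = 317.58 m.
1° of latitude spans πR/180 = 111195 m; at latitude φ, 1° of longitude spans that × cos φ = 108199.9 m, so Δλ = 317.58 / 108199.9 × 3600 = 10.566″.

Δλ = 10.57″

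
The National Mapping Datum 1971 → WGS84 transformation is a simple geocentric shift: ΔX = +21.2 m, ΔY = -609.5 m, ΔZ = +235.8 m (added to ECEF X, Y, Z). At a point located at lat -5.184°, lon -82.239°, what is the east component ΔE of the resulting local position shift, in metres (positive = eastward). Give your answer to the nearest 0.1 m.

At φ = -5.184°, λ = -82.239°: sin φ = -0.090354, cos φ = 0.995910, sin λ = -0.990840, cos λ = 0.135041.
ΔE = −sin λ·ΔX + cos λ·ΔY = −(-0.990840)·(21.2) + (0.135041)·(-609.5) = -61.30 m.

ΔE = -61.3 m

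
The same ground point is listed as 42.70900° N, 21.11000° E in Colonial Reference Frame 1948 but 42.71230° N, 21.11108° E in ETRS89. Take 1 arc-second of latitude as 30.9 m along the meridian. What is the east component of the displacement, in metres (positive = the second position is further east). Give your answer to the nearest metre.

ΔE = 88 m

Δφ = 42.71230° − 42.70900° = +0.00330°; Δλ = 21.11108° − 21.11000° = +0.00108°.
1° of latitude = 3600 × 30.90 = 111240 m.
ΔN = Δφ × 111240 = 367.1 m; ΔE = Δλ × 111240 × cos(42.70900°) = +0.00108 × 111240 × 0.734808 = 88.3 m.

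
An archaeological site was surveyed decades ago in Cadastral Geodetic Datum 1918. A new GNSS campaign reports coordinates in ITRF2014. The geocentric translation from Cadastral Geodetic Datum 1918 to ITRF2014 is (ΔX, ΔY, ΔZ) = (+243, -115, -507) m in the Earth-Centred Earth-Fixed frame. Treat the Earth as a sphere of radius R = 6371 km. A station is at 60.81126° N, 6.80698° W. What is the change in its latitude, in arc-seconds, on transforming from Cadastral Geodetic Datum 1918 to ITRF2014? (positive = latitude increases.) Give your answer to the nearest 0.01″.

sin φ = 0.873018, cos φ = 0.487688, sin λ = -0.118525, cos λ = 0.992951.
North component: ΔN = −sin φ cos λ·ΔX − sin φ sin λ·ΔY + cos φ·ΔZ = −(0.873018)(0.992951)(243) − (0.873018)(-0.118525)(-115) + (0.487688)(-507) = -469.81 m.
1° of latitude spans πR/180 = 111195 m, so Δφ = -469.81 / 111195 × 3600 = -15.210″.

Δφ = -15.21″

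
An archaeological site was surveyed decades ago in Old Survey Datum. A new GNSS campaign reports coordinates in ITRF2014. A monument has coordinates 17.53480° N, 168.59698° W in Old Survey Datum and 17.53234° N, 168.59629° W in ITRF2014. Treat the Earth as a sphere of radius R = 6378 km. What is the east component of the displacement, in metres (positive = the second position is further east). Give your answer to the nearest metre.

ΔE = 73 m

Δφ = 17.53234° − 17.53480° = -0.00246°; Δλ = -168.59629° − -168.59698° = +0.00069°.
1° along a meridian = πR/180 = 111317 m.
ΔN = Δφ × 111317 = -273.8 m; ΔE = Δλ × 111317 × cos(17.53480°) = +0.00069 × 111317 × 0.953534 = 73.2 m.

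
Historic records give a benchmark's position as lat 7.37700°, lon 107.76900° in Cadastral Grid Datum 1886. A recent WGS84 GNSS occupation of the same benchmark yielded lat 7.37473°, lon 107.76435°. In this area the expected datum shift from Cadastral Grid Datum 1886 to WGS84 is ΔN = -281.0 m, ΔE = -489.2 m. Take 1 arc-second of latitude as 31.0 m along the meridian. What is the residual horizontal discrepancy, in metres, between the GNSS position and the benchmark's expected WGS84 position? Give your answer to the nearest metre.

Observed coordinate differences: Δφ = -0.00227°, Δλ = -0.00465°.
Converting to metres (1° lat = 111600 m, cos φ = 0.991723): observed ΔN = -253.3 m, observed ΔE = -514.6 m.
Subtracting the expected shift leaves a residual of -253.3 − (-281.0) = 27.7 m north and -514.6 − (-489.2) = -25.4 m east.
Residual distance = √(27.7² + (-25.4)²) = 37.6 m.

38 m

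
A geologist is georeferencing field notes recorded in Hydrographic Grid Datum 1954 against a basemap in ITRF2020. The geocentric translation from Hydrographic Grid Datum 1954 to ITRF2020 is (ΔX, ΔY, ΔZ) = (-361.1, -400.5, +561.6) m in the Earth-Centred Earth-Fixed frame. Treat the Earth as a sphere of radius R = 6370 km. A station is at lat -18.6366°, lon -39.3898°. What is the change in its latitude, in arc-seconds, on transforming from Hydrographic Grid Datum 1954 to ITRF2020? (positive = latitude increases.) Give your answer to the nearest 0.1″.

sin φ = -0.319565, cos φ = 0.947564, sin λ = -0.634593, cos λ = 0.772847.
North component: ΔN = −sin φ cos λ·ΔX − sin φ sin λ·ΔY + cos φ·ΔZ = −(-0.319565)(0.772847)(-361.1) − (-0.319565)(-0.634593)(-400.5) + (0.947564)(561.6) = 524.19 m.
1° of latitude spans πR/180 = 111177 m, so Δφ = 524.19 / 111177 × 3600 = 16.974″.

Δφ = 17.0″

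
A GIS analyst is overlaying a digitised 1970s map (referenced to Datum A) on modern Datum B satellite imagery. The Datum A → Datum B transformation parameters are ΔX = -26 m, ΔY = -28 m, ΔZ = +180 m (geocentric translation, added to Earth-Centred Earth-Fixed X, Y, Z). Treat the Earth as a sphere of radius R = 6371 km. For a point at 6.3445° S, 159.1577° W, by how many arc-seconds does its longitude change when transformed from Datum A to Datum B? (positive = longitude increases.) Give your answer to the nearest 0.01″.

Δλ = 0.55″

sin φ = -0.110506, cos φ = 0.993875, sin λ = -0.355797, cos λ = -0.934563.
East component: ΔE = −sin λ·ΔX + cos λ·ΔY = −(-0.355797)(-26) + (-0.934563)(-28) = 16.92 m.
1° of latitude spans πR/180 = 111195 m; at latitude φ, 1° of longitude spans that × cos φ = 110513.9 m, so Δλ = 16.92 / 110513.9 × 3600 = 0.551″.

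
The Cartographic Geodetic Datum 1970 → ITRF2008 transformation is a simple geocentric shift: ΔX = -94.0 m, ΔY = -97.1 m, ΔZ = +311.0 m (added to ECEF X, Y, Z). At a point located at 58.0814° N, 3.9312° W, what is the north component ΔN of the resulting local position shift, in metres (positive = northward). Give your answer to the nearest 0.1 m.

At φ = 58.0814°, λ = -3.9312°: sin φ = 0.848800, cos φ = 0.528714, sin λ = -0.068559, cos λ = 0.997647.
ΔN = −sin φ cos λ·ΔX − sin φ sin λ·ΔY + cos φ·ΔZ = −(0.848800)(0.997647)(-94.0) − (0.848800)(-0.068559)(-97.1) + (0.528714)(311.0) = 238.38 m.

ΔN = 238.4 m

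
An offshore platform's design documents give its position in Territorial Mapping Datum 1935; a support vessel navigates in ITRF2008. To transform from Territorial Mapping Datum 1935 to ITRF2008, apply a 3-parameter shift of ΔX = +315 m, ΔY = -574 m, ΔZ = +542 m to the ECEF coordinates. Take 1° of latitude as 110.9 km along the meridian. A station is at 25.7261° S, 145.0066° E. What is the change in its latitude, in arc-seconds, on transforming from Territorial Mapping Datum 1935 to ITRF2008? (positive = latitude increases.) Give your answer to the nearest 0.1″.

Δφ = 7.6″

sin φ = -0.434070, cos φ = 0.900879, sin λ = 0.573482, cos λ = -0.819218.
North component: ΔN = −sin φ cos λ·ΔX − sin φ sin λ·ΔY + cos φ·ΔZ = −(-0.434070)(-0.819218)(315) − (-0.434070)(0.573482)(-574) + (0.900879)(542) = 233.38 m.
1° of latitude spans 110900 m, so Δφ = 233.38 / 110900 × 3600 = 7.576″.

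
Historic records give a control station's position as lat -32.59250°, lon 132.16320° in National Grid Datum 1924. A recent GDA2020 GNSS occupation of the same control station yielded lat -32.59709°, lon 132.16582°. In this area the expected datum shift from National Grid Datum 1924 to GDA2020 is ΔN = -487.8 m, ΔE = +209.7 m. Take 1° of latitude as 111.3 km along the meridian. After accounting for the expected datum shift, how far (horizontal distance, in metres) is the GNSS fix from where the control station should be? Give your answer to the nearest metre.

43 m

Observed coordinate differences: Δφ = -0.00459°, Δλ = +0.00262°.
Converting to metres (1° lat = 111300 m, cos φ = 0.842523): observed ΔN = -510.9 m, observed ΔE = 245.7 m.
Subtracting the expected shift leaves a residual of -510.9 − (-487.8) = -23.1 m north and 245.7 − (209.7) = 36.0 m east.
Residual distance = √((-23.1)² + 36.0²) = 42.7 m.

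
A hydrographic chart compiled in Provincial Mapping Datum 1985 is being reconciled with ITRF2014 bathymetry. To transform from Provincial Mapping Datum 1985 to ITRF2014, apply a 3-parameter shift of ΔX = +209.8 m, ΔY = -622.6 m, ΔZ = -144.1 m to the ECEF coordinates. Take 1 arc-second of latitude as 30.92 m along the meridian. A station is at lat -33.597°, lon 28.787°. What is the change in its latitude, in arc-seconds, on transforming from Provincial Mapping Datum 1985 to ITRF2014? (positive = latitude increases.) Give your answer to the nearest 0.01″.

sin φ = -0.553348, cos φ = 0.832950, sin λ = 0.481555, cos λ = 0.876416.
North component: ΔN = −sin φ cos λ·ΔX − sin φ sin λ·ΔY + cos φ·ΔZ = −(-0.553348)(0.876416)(209.8) − (-0.553348)(0.481555)(-622.6) + (0.832950)(-144.1) = -184.19 m.
1° of latitude spans 3600 × 30.92 = 111312 m, so Δφ = -184.19 / 111312 × 3600 = -5.957″.

Δφ = -5.96″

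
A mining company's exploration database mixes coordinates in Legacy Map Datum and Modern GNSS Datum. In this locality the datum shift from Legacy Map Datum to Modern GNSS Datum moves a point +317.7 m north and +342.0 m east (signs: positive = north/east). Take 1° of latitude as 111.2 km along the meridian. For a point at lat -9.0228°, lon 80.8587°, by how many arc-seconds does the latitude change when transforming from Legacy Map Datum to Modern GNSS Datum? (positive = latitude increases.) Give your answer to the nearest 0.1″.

Δφ = 10.3″

1° of latitude = 111.2 km, so Δφ = 317.7 / 111200 = 0.0028570° = 10.285″.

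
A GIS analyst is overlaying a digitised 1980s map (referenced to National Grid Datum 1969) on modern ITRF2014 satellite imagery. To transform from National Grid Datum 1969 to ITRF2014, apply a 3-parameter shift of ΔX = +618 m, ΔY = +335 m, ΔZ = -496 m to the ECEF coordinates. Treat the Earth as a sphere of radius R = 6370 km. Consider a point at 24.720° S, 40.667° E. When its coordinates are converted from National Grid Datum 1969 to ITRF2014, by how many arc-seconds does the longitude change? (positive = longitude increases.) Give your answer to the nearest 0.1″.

Δλ = -5.3″

sin φ = -0.418184, cos φ = 0.908362, sin λ = 0.651662, cos λ = 0.758510.
East component: ΔE = −sin λ·ΔX + cos λ·ΔY = −(0.651662)(618) + (0.758510)(335) = -148.63 m.
1° of latitude spans πR/180 = 111177 m; at latitude φ, 1° of longitude spans that × cos φ = 100989.4 m, so Δλ = -148.63 / 100989.4 × 3600 = -5.298″.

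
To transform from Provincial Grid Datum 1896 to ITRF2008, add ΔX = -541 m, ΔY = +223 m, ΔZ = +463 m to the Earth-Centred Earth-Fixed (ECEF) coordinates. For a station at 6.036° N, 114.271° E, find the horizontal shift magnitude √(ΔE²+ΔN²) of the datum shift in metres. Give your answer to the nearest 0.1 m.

577.9 m

The local east axis at (φ, λ) is (−sin λ, cos λ, 0), so ΔE = −sin(114.271°)·(-541) + cos(114.271°)·223 = 401.52 m.
The local north axis is (−sin φ cos λ, −sin φ sin λ, cos φ), giving ΔN = -23.384 − 21.377 + 460.433 = 415.67 m.
Horizontal magnitude = √(ΔE² + ΔN²) = √(401.52² + 415.67²) = 577.93 m.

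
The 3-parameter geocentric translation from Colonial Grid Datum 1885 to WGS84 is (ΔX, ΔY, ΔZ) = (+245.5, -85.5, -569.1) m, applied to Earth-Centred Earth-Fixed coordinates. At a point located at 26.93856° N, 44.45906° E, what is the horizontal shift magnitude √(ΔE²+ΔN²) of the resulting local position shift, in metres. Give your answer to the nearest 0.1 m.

At φ = 26.93856°, λ = 44.45906°: sin φ = 0.453035, cos φ = 0.891493, sin λ = 0.700399, cos λ = 0.713751.
ΔE = −sin λ·ΔX + cos λ·ΔY = −(0.700399)·(245.5) + (0.713751)·(-85.5) = -232.97 m.
ΔN = −sin φ cos λ·ΔX − sin φ sin λ·ΔY + cos φ·ΔZ = −(0.453035)(0.713751)(245.5) − (0.453035)(0.700399)(-85.5) + (0.891493)(-569.1) = -559.60 m.
Horizontal magnitude = √(ΔE² + ΔN²) = √((-232.97)² + (-559.60)²) = 606.16 m.

606.2 m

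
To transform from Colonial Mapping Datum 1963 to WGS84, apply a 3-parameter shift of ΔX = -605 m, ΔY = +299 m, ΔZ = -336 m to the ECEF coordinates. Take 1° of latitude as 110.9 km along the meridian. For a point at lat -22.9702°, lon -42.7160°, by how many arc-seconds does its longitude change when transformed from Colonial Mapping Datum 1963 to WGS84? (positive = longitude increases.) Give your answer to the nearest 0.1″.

sin φ = -0.390252, cos φ = 0.920708, sin λ = -0.678365, cos λ = 0.734725.
East component: ΔE = −sin λ·ΔX + cos λ·ΔY = −(-0.678365)(-605) + (0.734725)(299) = -190.73 m.
1° of latitude spans 110900 m; at latitude φ, 1° of longitude spans that × cos φ = 102106.5 m, so Δλ = -190.73 / 102106.5 × 3600 = -6.725″.

Δλ = -6.7″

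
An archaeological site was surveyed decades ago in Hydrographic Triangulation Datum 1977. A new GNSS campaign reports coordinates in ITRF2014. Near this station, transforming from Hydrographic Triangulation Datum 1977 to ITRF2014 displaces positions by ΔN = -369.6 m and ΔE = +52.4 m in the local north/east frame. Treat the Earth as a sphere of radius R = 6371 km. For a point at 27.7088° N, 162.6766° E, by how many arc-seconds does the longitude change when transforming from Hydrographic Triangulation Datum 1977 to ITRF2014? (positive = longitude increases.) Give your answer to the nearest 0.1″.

Δλ = 1.9″

At latitude 27.7088°, cos φ = 0.885322.
One radian of longitude at latitude φ spans R cos φ, so Δλ = ΔE / (R cos φ) = 52.4 / (6371000 × 0.885322) = 9.2901e-06 rad = 1.916″.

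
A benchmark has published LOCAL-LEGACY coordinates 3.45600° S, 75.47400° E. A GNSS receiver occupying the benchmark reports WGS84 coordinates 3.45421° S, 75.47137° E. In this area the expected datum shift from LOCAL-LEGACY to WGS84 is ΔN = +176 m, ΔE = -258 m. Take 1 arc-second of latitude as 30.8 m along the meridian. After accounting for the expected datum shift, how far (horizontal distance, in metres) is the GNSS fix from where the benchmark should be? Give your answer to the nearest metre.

40 m

Observed coordinate differences: Δφ = +0.00179°, Δλ = -0.00263°.
Converting to metres (1° lat = 110880 m, cos φ = 0.998181): observed ΔN = 198.5 m, observed ΔE = -291.1 m.
Subtracting the expected shift leaves a residual of 198.5 − (176) = 22.5 m north and -291.1 − (-258) = -33.1 m east.
Residual distance = √(22.5² + (-33.1)²) = 40.0 m.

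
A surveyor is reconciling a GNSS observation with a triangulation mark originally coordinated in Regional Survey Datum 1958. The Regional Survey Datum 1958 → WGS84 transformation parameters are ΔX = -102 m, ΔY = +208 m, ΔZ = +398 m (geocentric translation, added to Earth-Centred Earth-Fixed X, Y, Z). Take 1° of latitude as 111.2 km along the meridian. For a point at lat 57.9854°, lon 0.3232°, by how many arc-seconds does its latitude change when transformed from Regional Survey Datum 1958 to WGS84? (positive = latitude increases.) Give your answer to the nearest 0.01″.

sin φ = 0.847913, cos φ = 0.530135, sin λ = 0.005641, cos λ = 0.999984.
North component: ΔN = −sin φ cos λ·ΔX − sin φ sin λ·ΔY + cos φ·ΔZ = −(0.847913)(0.999984)(-102) − (0.847913)(0.005641)(208) + (0.530135)(398) = 296.48 m.
1° of latitude spans 111200 m, so Δφ = 296.48 / 111200 × 3600 = 9.598″.

Δφ = 9.60″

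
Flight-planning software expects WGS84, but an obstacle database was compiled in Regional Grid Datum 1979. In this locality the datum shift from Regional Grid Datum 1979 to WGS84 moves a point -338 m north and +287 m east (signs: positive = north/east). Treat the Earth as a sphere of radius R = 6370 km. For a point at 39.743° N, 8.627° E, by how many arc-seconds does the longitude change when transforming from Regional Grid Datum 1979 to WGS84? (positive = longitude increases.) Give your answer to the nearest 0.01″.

At latitude 39.743°, cos φ = 0.768920.
One radian of longitude at latitude φ spans R cos φ, so Δλ = ΔE / (R cos φ) = 287.0 / (6370000 × 0.768920) = 5.8595e-05 rad = 12.086″.

Δλ = 12.09″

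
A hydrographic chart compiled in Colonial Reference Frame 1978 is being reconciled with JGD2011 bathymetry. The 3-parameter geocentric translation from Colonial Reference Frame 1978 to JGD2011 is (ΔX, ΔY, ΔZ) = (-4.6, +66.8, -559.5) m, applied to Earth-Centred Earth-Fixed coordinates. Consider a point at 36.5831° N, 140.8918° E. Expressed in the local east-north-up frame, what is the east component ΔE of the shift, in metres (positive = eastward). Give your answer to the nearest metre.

ΔE = -49 m

At φ = 36.5831°, λ = 140.8918°: sin φ = 0.595988, cos φ = 0.802993, sin λ = 0.630787, cos λ = -0.775956.
ΔE = −sin λ·ΔX + cos λ·ΔY = −(0.630787)·(-4.6) + (-0.775956)·(66.8) = -48.93 m.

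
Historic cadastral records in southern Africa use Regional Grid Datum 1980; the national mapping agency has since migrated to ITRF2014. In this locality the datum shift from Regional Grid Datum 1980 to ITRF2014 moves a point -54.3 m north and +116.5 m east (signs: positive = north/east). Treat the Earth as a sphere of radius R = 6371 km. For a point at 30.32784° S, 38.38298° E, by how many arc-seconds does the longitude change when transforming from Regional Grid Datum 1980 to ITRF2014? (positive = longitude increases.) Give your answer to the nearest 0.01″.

Δλ = 4.37″

At latitude -30.32784°, cos φ = 0.863150.
One radian of longitude at latitude φ spans R cos φ, so Δλ = ΔE / (R cos φ) = 116.5 / (6371000 × 0.863150) = 2.1185e-05 rad = 4.370″.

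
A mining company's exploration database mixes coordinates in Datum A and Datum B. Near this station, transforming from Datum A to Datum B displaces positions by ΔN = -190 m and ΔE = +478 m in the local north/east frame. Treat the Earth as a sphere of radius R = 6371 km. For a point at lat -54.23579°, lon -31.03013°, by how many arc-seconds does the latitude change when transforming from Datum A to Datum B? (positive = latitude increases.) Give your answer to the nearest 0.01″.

On a sphere of radius R, 1 rad of latitude = R, so Δφ = ΔN / R = -190.0 / 6371000 = -2.9823e-05 rad = -6.151″.

Δφ = -6.15″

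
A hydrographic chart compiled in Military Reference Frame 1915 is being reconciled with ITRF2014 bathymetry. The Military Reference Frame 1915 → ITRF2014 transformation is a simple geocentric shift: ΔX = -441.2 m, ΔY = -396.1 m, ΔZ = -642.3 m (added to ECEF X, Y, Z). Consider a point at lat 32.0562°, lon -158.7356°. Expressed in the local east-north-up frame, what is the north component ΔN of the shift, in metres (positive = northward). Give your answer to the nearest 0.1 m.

The local north axis is (−sin φ cos λ, −sin φ sin λ, cos φ), giving ΔN = -218.224 − 76.245 − 544.367 = -838.84 m.

ΔN = -838.8 m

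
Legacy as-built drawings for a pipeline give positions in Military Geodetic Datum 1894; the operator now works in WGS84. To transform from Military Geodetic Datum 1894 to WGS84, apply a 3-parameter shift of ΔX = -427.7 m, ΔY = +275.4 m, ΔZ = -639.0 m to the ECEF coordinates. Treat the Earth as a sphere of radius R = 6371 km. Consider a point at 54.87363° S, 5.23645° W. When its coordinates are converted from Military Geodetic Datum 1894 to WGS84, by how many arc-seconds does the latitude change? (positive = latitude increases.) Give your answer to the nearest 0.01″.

Δφ = -23.85″

sin φ = -0.817885, cos φ = 0.575382, sin λ = -0.091266, cos λ = 0.995827.
North component: ΔN = −sin φ cos λ·ΔX − sin φ sin λ·ΔY + cos φ·ΔZ = −(-0.817885)(0.995827)(-427.7) − (-0.817885)(-0.091266)(275.4) + (0.575382)(-639.0) = -736.58 m.
1° of latitude spans πR/180 = 111195 m, so Δφ = -736.58 / 111195 × 3600 = -23.847″.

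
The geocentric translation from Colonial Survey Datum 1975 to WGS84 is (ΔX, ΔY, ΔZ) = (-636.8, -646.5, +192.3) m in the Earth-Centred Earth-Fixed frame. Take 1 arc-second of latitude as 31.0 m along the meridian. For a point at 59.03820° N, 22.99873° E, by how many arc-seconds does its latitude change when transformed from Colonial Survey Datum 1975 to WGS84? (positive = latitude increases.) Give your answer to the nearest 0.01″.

sin φ = 0.857510, cos φ = 0.514466, sin λ = 0.390711, cos λ = 0.920514.
North component: ΔN = −sin φ cos λ·ΔX − sin φ sin λ·ΔY + cos φ·ΔZ = −(0.857510)(0.920514)(-636.8) − (0.857510)(0.390711)(-646.5) + (0.514466)(192.3) = 818.19 m.
1° of latitude spans 3600 × 31.00 = 111600 m, so Δφ = 818.19 / 111600 × 3600 = 26.393″.

Δφ = 26.39″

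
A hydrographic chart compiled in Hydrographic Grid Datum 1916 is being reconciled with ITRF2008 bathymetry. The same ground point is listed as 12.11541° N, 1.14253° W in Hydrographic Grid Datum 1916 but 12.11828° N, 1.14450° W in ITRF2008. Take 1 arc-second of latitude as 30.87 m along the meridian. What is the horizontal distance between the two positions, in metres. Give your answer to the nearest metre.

Δφ = 12.11828° − 12.11541° = +0.00287°; Δλ = -1.14450° − -1.14253° = -0.00197°.
1° of latitude = 3600 × 30.87 = 111132 m.
ΔN = Δφ × 111132 = 318.9 m; ΔE = Δλ × 111132 × cos(12.11541°) = -0.00197 × 111132 × 0.977727 = -214.1 m.
Distance = √(ΔE² + ΔN²) = √((-214.1)² + 318.9²) = 384.1 m.

384 m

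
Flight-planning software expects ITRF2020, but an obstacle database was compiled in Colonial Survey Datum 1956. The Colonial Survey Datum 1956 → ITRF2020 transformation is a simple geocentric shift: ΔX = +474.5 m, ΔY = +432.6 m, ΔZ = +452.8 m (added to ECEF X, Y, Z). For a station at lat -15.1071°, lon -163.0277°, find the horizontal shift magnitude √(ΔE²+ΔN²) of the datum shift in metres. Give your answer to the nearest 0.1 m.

The local east axis at (φ, λ) is (−sin λ, cos λ, 0), so ΔE = −sin(-163.0277°)·474.5 + cos(-163.0277°)·432.6 = -275.25 m.
The local north axis is (−sin φ cos λ, −sin φ sin λ, cos φ), giving ΔN = -118.280 − 32.912 + 437.151 = 285.96 m.
Horizontal magnitude = √(ΔE² + ΔN²) = √((-275.25)² + 285.96²) = 396.91 m.

396.9 m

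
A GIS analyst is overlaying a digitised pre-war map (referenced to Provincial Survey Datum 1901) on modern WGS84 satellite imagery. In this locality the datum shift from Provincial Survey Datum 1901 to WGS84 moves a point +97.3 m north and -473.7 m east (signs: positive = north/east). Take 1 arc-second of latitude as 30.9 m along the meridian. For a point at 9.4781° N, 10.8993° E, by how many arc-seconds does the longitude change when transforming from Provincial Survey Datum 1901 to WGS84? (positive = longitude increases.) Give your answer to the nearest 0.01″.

Δλ = -15.54″

At latitude 9.4781°, cos φ = 0.986349.
1″ of longitude at this latitude = 30.90 × cos φ = 30.4782 m, so Δλ = -473.7 / 30.4782 = -15.542″.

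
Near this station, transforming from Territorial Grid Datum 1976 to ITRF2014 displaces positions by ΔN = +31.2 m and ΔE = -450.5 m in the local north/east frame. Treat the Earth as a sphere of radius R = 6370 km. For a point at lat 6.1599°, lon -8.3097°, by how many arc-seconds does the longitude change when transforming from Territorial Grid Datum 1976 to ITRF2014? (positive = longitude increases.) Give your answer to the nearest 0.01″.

At latitude 6.1599°, cos φ = 0.994226.
One radian of longitude at latitude φ spans R cos φ, so Δλ = ΔE / (R cos φ) = -450.5 / (6370000 × 0.994226) = -7.1133e-05 rad = -14.672″.

Δλ = -14.67″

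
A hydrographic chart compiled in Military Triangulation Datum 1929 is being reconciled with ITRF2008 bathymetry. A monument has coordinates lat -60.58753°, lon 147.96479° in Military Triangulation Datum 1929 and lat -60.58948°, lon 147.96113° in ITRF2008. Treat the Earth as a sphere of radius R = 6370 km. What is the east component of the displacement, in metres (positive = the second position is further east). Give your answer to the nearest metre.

ΔE = -200 m

Δφ = -60.58948° − -60.58753° = -0.00195°; Δλ = 147.96113° − 147.96479° = -0.00366°.
1° along a meridian = πR/180 = 111177 m.
ΔN = Δφ × 111177 = -216.8 m; ΔE = Δλ × 111177 × cos(-60.58753°) = -0.00366 × 111177 × 0.491093 = -199.8 m.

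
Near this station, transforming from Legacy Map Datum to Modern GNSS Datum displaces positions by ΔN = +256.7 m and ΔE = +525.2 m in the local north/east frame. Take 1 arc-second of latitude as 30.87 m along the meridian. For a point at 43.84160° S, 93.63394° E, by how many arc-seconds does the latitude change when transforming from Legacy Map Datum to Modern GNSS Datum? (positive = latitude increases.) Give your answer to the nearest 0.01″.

1″ of latitude = 30.87 m, so Δφ = 256.7 / 30.87 = 8.316″.

Δφ = 8.32″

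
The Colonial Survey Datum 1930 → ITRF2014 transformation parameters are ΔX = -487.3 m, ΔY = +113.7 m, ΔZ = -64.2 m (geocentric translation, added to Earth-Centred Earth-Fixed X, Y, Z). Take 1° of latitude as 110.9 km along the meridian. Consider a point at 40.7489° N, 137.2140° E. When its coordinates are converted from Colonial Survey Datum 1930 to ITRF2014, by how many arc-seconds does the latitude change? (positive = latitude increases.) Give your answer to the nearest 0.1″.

Δφ = -10.8″

sin φ = 0.652745, cos φ = 0.757578, sin λ = 0.679262, cos λ = -0.733896.
North component: ΔN = −sin φ cos λ·ΔX − sin φ sin λ·ΔY + cos φ·ΔZ = −(0.652745)(-0.733896)(-487.3) − (0.652745)(0.679262)(113.7) + (0.757578)(-64.2) = -332.49 m.
1° of latitude spans 110900 m, so Δφ = -332.49 / 110900 × 3600 = -10.793″.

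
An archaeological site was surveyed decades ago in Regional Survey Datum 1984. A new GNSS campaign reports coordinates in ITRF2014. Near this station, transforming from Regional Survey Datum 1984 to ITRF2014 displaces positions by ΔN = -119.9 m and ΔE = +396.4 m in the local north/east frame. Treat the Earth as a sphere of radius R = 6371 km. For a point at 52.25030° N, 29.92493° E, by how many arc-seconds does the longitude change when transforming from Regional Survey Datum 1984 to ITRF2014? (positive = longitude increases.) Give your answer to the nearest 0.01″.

Δλ = 20.96″

At latitude 52.25030°, cos φ = 0.612213.
One radian of longitude at latitude φ spans R cos φ, so Δλ = ΔE / (R cos φ) = 396.4 / (6371000 × 0.612213) = 1.0163e-04 rad = 20.963″.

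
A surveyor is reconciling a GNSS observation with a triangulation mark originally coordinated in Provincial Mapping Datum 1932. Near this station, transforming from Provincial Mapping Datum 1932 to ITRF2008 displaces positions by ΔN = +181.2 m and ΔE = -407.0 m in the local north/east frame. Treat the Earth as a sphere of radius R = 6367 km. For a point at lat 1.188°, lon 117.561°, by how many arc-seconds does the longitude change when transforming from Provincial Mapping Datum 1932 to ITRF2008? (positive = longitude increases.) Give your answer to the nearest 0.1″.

At latitude 1.188°, cos φ = 0.999785.
One radian of longitude at latitude φ spans R cos φ, so Δλ = ΔE / (R cos φ) = -407.0 / (6367000 × 0.999785) = -6.3937e-05 rad = -13.188″.

Δλ = -13.2″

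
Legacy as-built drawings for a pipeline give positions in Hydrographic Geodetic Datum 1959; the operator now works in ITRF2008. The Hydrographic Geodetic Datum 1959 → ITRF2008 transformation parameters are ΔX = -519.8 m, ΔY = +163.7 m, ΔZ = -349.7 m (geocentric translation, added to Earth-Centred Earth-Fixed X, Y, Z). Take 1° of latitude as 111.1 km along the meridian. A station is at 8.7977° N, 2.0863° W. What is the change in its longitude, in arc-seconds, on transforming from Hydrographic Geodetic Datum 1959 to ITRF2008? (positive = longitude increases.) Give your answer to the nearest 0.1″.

Δλ = 4.7″

sin φ = 0.152946, cos φ = 0.988235, sin λ = -0.036405, cos λ = 0.999337.
East component: ΔE = −sin λ·ΔX + cos λ·ΔY = −(-0.036405)(-519.8) + (0.999337)(163.7) = 144.67 m.
1° of latitude spans 111100 m; at latitude φ, 1° of longitude spans that × cos φ = 109792.9 m, so Δλ = 144.67 / 109792.9 × 3600 = 4.744″.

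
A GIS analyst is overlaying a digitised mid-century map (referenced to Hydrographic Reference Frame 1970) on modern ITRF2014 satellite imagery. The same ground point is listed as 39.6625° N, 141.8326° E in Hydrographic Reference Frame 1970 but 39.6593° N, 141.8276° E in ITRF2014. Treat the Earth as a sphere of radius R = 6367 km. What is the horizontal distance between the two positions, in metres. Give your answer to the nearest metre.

Δφ = 39.6593° − 39.6625° = -0.0032°; Δλ = 141.8276° − 141.8326° = -0.0050°.
1° along a meridian = πR/180 = 111125 m.
ΔN = Δφ × 111125 = -355.6 m; ΔE = Δλ × 111125 × cos(39.6625°) = -0.0050 × 111125 × 0.769817 = -427.7 m.
Distance = √(ΔE² + ΔN²) = √((-427.7)² + (-355.6)²) = 556.2 m.

556 m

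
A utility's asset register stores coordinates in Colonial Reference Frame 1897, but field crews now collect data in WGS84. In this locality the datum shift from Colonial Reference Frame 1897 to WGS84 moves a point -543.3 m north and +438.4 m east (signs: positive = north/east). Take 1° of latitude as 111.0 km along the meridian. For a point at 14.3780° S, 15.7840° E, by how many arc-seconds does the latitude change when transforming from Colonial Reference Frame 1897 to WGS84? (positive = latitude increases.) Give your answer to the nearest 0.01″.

1° of latitude = 111.0 km, so Δφ = -543.3 / 111000 = -0.0048946° = -17.621″.

Δφ = -17.62″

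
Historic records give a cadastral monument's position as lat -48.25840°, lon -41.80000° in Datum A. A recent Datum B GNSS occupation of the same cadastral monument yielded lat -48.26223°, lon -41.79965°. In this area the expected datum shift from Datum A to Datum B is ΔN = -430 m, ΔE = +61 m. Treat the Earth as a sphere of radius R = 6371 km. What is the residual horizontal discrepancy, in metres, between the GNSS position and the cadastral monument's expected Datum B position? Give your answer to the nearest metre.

35 m

Observed coordinate differences: Δφ = -0.00383°, Δλ = +0.00035°.
Converting to metres (1° lat = 111195 m, cos φ = 0.665772): observed ΔN = -425.9 m, observed ΔE = 25.9 m.
Subtracting the expected shift leaves a residual of -425.9 − (-430) = 4.1 m north and 25.9 − (61) = -35.1 m east.
Residual distance = √(4.1² + (-35.1)²) = 35.3 m.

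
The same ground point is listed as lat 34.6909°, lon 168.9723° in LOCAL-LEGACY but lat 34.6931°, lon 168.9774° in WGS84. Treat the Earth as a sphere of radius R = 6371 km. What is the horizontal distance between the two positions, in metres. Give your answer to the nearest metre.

527 m

Δφ = 34.6931° − 34.6909° = +0.0022°; Δλ = 168.9774° − 168.9723° = +0.0051°.
1° along a meridian = πR/180 = 111195 m.
ΔN = Δφ × 111195 = 244.6 m; ΔE = Δλ × 111195 × cos(34.6909°) = +0.0051 × 111195 × 0.822234 = 466.3 m.
Distance = √(ΔE² + ΔN²) = √(466.3² + 244.6²) = 526.6 m.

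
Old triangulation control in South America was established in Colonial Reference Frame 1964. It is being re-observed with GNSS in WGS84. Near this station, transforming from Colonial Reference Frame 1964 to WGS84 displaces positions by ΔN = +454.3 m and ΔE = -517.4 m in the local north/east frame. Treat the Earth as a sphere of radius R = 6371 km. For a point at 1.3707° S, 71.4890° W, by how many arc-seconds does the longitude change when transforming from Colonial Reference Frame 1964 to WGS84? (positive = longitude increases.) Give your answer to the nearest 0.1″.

Δλ = -16.8″

At latitude -1.3707°, cos φ = 0.999714.
One radian of longitude at latitude φ spans R cos φ, so Δλ = ΔE / (R cos φ) = -517.4 / (6371000 × 0.999714) = -8.1235e-05 rad = -16.756″.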